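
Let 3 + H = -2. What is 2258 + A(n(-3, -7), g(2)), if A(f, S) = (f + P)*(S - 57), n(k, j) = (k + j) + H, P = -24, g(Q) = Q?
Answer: 4403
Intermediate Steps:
H = -5 (H = -3 - 2 = -5)
n(k, j) = -5 + j + k (n(k, j) = (k + j) - 5 = (j + k) - 5 = -5 + j + k)
A(f, S) = (-57 + S)*(-24 + f) (A(f, S) = (f - 24)*(S - 57) = (-24 + f)*(-57 + S) = (-57 + S)*(-24 + f))
2258 + A(n(-3, -7), g(2)) = 2258 + (1368 - 57*(-5 - 7 - 3) - 24*2 + 2*(-5 - 7 - 3)) = 2258 + (1368 - 57*(-15) - 48 + 2*(-15)) = 2258 + (1368 + 855 - 48 - 30) = 2258 + 2145 = 4403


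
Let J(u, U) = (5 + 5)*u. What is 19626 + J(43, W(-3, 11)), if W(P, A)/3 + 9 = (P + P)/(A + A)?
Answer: 20056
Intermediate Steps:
W(P, A) = -27 + 3*P/A (W(P, A) = -27 + 3*((P + P)/(A + A)) = -27 + 3*((2*P)/((2*A))) = -27 + 3*((2*P)*(1/(2*A))) = -27 + 3*(P/A) = -27 + 3*P/A)
J(u, U) = 10*u
19626 + J(43, W(-3, 11)) = 19626 + 10*43 = 19626 + 430 = 20056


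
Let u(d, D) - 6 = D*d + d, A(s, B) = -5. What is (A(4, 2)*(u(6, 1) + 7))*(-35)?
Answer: 4375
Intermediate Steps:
u(d, D) = 6 + d + D*d (u(d, D) = 6 + (D*d + d) = 6 + (d + D*d) = 6 + d + D*d)
(A(4, 2)*(u(6, 1) + 7))*(-35) = -5*((6 + 6 + 1*6) + 7)*(-35) = -5*((6 + 6 + 6) + 7)*(-35) = -5*(18 + 7)*(-35) = -5*25*(-35) = -125*(-35) = 4375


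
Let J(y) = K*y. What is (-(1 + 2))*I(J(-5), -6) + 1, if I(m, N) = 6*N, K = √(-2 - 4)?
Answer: 109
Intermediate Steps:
K = I*√6 (K = √(-6) = I*√6 ≈ 2.4495*I)
J(y) = I*y*√6 (J(y) = (I*√6)*y = I*y*√6)
(-(1 + 2))*I(J(-5), -6) + 1 = (-(1 + 2))*(6*(-6)) + 1 = -1*3*(-36) + 1 = -3*(-36) + 1 = 108 + 1 = 109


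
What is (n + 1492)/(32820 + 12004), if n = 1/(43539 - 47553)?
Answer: 5988887/179923536 ≈ 0.033286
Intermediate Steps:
n = -1/4014 (n = 1/(-4014) = -1/4014 ≈ -0.00024913)
(n + 1492)/(32820 + 12004) = (-1/4014 + 1492)/(32820 + 12004) = (5988887/4014)/44824 = (5988887/4014)*(1/44824) = 5988887/179923536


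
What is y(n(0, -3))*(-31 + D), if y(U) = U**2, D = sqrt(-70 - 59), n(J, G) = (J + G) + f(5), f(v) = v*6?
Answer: -22599 + 729*I*sqrt(129) ≈ -22599.0 + 8279.8*I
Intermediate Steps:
f(v) = 6*v
n(J, G) = 30 + G + J (n(J, G) = (J + G) + 6*5 = (G + J) + 30 = 30 + G + J)
D = I*sqrt(129) (D = sqrt(-129) = I*sqrt(129) ≈ 11.358*I)
y(n(0, -3))*(-31 + D) = (30 - 3 + 0)**2*(-31 + I*sqrt(129)) = 27**2*(-31 + I*sqrt(129)) = 729*(-31 + I*sqrt(129)) = -22599 + 729*I*sqrt(129)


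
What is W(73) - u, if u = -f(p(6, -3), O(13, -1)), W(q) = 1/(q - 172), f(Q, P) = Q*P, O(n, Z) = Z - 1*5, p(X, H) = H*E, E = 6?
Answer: 10691/99 ≈ 107.99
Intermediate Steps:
p(X, H) = 6*H (p(X, H) = H*6 = 6*H)
O(n, Z) = -5 + Z (O(n, Z) = Z - 5 = -5 + Z)
f(Q, P) = P*Q
W(q) = 1/(-172 + q)
u = -108 (u = -(-5 - 1)*6*(-3) = -(-6)*(-18) = -1*108 = -108)
W(73) - u = 1/(-172 + 73) - 1*(-108) = 1/(-99) + 108 = -1/99 + 108 = 10691/99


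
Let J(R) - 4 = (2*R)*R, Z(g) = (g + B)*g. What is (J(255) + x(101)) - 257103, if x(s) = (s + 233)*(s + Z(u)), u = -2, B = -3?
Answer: -89975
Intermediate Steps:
Z(g) = g*(-3 + g) (Z(g) = (g - 3)*g = (-3 + g)*g = g*(-3 + g))
J(R) = 4 + 2*R² (J(R) = 4 + (2*R)*R = 4 + 2*R²)
x(s) = (10 + s)*(233 + s) (x(s) = (s + 233)*(s - 2*(-3 - 2)) = (233 + s)*(s - 2*(-5)) = (233 + s)*(s + 10) = (233 + s)*(10 + s) = (10 + s)*(233 + s))
(J(255) + x(101)) - 257103 = ((4 + 2*255²) + (2330 + 101² + 243*101)) - 257103 = ((4 + 2*65025) + (2330 + 10201 + 24543)) - 257103 = ((4 + 130050) + 37074) - 257103 = (130054 + 37074) - 257103 = 167128 - 257103 = -89975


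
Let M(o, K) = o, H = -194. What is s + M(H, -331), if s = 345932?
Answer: 345738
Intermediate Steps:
s + M(H, -331) = 345932 - 194 = 345738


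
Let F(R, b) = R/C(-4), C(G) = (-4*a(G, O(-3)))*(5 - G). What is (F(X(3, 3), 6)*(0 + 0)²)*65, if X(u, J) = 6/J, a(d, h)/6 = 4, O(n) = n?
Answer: 0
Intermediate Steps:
a(d, h) = 24 (a(d, h) = 6*4 = 24)
C(G) = -480 + 96*G (C(G) = (-4*24)*(5 - G) = -96*(5 - G) = -480 + 96*G)
F(R, b) = -R/864 (F(R, b) = R/(-480 + 96*(-4)) = R/(-480 - 384) = R/(-864) = R*(-1/864) = -R/864)
(F(X(3, 3), 6)*(0 + 0)²)*65 = ((-1/(144*3))*(0 + 0)²)*65 = (-1/(144*3)*0²)*65 = (-1/864*2*0)*65 = -1/432*0*65 = 0*65 = 0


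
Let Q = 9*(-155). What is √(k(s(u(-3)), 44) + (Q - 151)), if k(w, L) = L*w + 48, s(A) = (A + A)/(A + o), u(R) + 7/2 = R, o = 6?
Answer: I*√354 ≈ 18.815*I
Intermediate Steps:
u(R) = -7/2 + R
s(A) = 2*A/(6 + A) (s(A) = (A + A)/(A + 6) = (2*A)/(6 + A) = 2*A/(6 + A))
k(w, L) = 48 + L*w
Q = -1395
√(k(s(u(-3)), 44) + (Q - 151)) = √((48 + 44*(2*(-7/2 - 3)/(6 + (-7/2 - 3)))) + (-1395 - 151)) = √((48 + 44*(2*(-13/2)/(6 - 13/2))) - 1546) = √((48 + 44*(2*(-13/2)/(-½))) - 1546) = √((48 + 44*(2*(-13/2)*(-2))) - 1546) = √((48 + 44*26) - 1546) = √((48 + 1144) - 1546) = √(1192 - 1546) = √(-354) = I*√354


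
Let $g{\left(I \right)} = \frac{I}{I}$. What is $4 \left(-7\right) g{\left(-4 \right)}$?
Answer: $-28$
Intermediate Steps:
$g{\left(I \right)} = 1$
$4 \left(-7\right) g{\left(-4 \right)} = 4 \left(-7\right) 1 = \left(-28\right) 1 = -28$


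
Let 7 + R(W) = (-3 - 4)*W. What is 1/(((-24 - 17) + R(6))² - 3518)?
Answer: 1/4582 ≈ 0.00021825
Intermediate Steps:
R(W) = -7 - 7*W (R(W) = -7 + (-3 - 4)*W = -7 - 7*W)
1/(((-24 - 17) + R(6))² - 3518) = 1/(((-24 - 17) + (-7 - 7*6))² - 3518) = 1/((-41 + (-7 - 42))² - 3518) = 1/((-41 - 49)² - 3518) = 1/((-90)² - 3518) = 1/(8100 - 3518) = 1/4582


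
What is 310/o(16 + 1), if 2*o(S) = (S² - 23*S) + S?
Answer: -124/17 ≈ -7.2941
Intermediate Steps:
o(S) = S²/2 - 11*S (o(S) = ((S² - 23*S) + S)/2 = (S² - 22*S)/2 = S²/2 - 11*S)
310/o(16 + 1) = 310/(((16 + 1)*(-22 + (16 + 1))/2)) = 310/(((½)*17*(-22 + 17))) = 310/(((½)*17*(-5))) = 310/(-85/2) = 310*(-2/85) = -124/17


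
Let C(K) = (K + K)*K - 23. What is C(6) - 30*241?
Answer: -7181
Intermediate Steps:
C(K) = -23 + 2*K² (C(K) = (2*K)*K - 23 = 2*K² - 23 = -23 + 2*K²)
C(6) - 30*241 = (-23 + 2*6²) - 30*241 = (-23 + 2*36) - 7230 = (-23 + 72) - 7230 = 49 - 7230 = -7181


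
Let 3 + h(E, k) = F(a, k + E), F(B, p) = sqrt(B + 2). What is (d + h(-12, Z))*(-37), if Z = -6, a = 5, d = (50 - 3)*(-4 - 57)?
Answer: 106190 - 37*sqrt(7) ≈ 1.0609e+5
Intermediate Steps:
d = -2867 (d = 47*(-61) = -2867)
F(B, p) = sqrt(2 + B)
h(E, k) = -3 + sqrt(7) (h(E, k) = -3 + sqrt(2 + 5) = -3 + sqrt(7))
(d + h(-12, Z))*(-37) = (-2867 + (-3 + sqrt(7)))*(-37) = (-2870 + sqrt(7))*(-37) = 106190 - 37*sqrt(7)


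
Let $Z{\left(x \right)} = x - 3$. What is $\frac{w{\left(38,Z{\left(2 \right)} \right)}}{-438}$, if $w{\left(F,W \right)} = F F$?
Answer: $- \frac{722}{219} \approx -3.2968$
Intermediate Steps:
$Z{\left(x \right)} = -3 + x$ ($Z{\left(x \right)} = x - 3 = -3 + x$)
$w{\left(F,W \right)} = F^{2}$
$\frac{w{\left(38,Z{\left(2 \right)} \right)}}{-438} = \frac{38^{2}}{-438} = 1444 \left(- \frac{1}{438}\right) = - \frac{722}{219}$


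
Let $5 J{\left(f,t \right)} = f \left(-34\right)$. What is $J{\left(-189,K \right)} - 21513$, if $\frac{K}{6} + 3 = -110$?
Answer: $- \frac{101139}{5} \approx -20228.0$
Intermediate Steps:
$K = -678$ ($K = -18 + 6 \left(-110\right) = -18 - 660 = -678$)
$J{\left(f,t \right)} = - \frac{34 f}{5}$ ($J{\left(f,t \right)} = \frac{f \left(-34\right)}{5} = \frac{\left(-34\right) f}{5} = - \frac{34 f}{5}$)
$J{\left(-189,K \right)} - 21513 = \left(- \frac{34}{5}\right) \left(-189\right) - 21513 = \frac{6426}{5} - 21513 = - \frac{101139}{5}$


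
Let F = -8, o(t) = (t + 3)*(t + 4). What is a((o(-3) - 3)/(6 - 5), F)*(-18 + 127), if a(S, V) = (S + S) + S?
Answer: -981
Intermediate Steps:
o(t) = (3 + t)*(4 + t)
a(S, V) = 3*S (a(S, V) = 2*S + S = 3*S)
a((o(-3) - 3)/(6 - 5), F)*(-18 + 127) = (3*(((12 + (-3)**2 + 7*(-3)) - 3)/(6 - 5)))*(-18 + 127) = (3*(((12 + 9 - 21) - 3)/1))*109 = (3*((0 - 3)*1))*109 = (3*(-3*1))*109 = (3*(-3))*109 = -9*109 = -981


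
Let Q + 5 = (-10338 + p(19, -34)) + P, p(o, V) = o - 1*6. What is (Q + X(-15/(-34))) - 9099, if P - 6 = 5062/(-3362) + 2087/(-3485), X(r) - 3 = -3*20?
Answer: -2783700502/142885 ≈ -19482.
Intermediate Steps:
p(o, V) = -6 + o (p(o, V) = o - 6 = -6 + o)
X(r) = -57 (X(r) = 3 - 3*20 = 3 - 60 = -57)
P = 556608/142885 (P = 6 + (5062/(-3362) + 2087/(-3485)) = 6 + (5062*(-1/3362) + 2087*(-1/3485)) = 6 + (-2531/1681 - 2087/3485) = 6 - 300702/142885 = 556608/142885 ≈ 3.8955)
Q = -1475445442/142885 (Q = -5 + ((-10338 + (-6 + 19)) + 556608/142885) = -5 + ((-10338 + 13) + 556608/142885) = -5 + (-10325 + 556608/142885) = -5 - 1474731017/142885 = -1475445442/142885 ≈ -10326.)
(Q + X(-15/(-34))) - 9099 = (-1475445442/142885 - 57) - 9099 = -1483589887/142885 - 9099 = -2783700502/142885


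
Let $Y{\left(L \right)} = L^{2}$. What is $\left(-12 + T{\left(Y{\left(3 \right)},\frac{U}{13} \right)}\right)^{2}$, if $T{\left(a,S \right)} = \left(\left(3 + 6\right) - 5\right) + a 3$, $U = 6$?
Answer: $361$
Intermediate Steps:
$T{\left(a,S \right)} = 4 + 3 a$ ($T{\left(a,S \right)} = \left(9 - 5\right) + 3 a = 4 + 3 a$)
$\left(-12 + T{\left(Y{\left(3 \right)},\frac{U}{13} \right)}\right)^{2} = \left(-12 + \left(4 + 3 \cdot 3^{2}\right)\right)^{2} = \left(-12 + \left(4 + 3 \cdot 9\right)\right)^{2} = \left(-12 + \left(4 + 27\right)\right)^{2} = \left(-12 + 31\right)^{2} = 19^{2} = 361$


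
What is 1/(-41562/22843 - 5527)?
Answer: -22843/126294823 ≈ -0.00018087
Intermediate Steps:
1/(-41562/22843 - 5527) = 1/(-126294823/22843) = -22843/126294823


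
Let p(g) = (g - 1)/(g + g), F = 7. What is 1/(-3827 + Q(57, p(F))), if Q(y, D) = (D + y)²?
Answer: -49/25919 ≈ -0.0018905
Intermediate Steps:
p(g) = (-1 + g)/(2*g) (p(g) = (-1 + g)/((2*g)) = (-1 + g)*(1/(2*g)) = (-1 + g)/(2*g))
1/(-3827 + Q(57, p(F))) = 1/(-3827 + ((½)*(-1 + 7)/7 + 57)²) = 1/(-3827 + ((½)*(⅐)*6 + 57)²) = 1/(-3827 + (3/7 + 57)²) = 1/(-3827 + (402/7)²) = 1/(-3827 + 161604/49) = 1/(-25919/49) = -49/25919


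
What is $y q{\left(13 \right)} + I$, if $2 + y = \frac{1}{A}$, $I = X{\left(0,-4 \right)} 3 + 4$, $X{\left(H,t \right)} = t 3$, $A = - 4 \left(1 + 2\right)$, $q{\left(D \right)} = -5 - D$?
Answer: $\frac{11}{2} \approx 5.5$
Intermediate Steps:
$A = -12$ ($A = \left(-4\right) 3 = -12$)
$X{\left(H,t \right)} = 3 t$
$I = -32$ ($I = 3 \left(-4\right) 3 + 4 = \left(-12\right) 3 + 4 = -36 + 4 = -32$)
$y = - \frac{25}{12}$ ($y = -2 + \frac{1}{-12} = -2 - \frac{1}{12} = - \frac{25}{12} \approx -2.0833$)
$y q{\left(13 \right)} + I = - \frac{25 \left(-5 - 13\right)}{12} - 32 = \left(- \frac{25}{12}\right) \left(-18\right) - 32 = \frac{75}{2} - 32 = \frac{11}{2}$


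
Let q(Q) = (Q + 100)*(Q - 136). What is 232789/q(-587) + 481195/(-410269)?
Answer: -73923130454/144456125169 ≈ -0.51173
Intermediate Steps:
q(Q) = (-136 + Q)*(100 + Q) (q(Q) = (100 + Q)*(-136 + Q) = (-136 + Q)*(100 + Q))
232789/q(-587) + 481195/(-410269) = 232789/(-13600 + (-587)² - 36*(-587)) + 481195/(-410269) = 232789/(-13600 + 344569 + 21132) + 481195*(-1/410269) = 232789/352101 - 481195/410269 = -73923130454/144456125169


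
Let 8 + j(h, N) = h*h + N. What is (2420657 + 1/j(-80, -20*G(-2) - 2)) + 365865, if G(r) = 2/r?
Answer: 17861606021/6410 ≈ 2.7865e+6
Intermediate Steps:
j(h, N) = -8 + N + h² (j(h, N) = -8 + (h*h + N) = -8 + (h² + N) = -8 + (N + h²) = -8 + N + h²)
(2420657 + 1/j(-80, -20*G(-2) - 2)) + 365865 = (2420657 + 1/(-8 + (-40/(-2) - 2) + (-80)²)) + 365865 = (2420657 + 1/(-8 + (-40*(-1)/2 - 2) + 6400)) + 365865 = (2420657 + 1/(-8 + (-20*(-1) - 2) + 6400)) + 365865 = (2420657 + 1/(-8 + (20 - 2) + 6400)) + 365865 = (2420657 + 1/(-8 + 18 + 6400)) + 365865 = (2420657 + 1/6410) + 365865 = 15516411371/6410 + 365865 = 17861606021/6410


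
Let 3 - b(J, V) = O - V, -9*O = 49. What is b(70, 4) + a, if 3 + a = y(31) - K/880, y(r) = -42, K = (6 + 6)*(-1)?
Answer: -64433/1980 ≈ -32.542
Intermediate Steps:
K = -12 (K = 12*(-1) = -12)
O = -49/9 (O = -1/9*49 = -49/9 ≈ -5.4444)
b(J, V) = 76/9 + V (b(J, V) = 3 - (-49/9 - V) = 3 + (49/9 + V) = 76/9 + V)
a = -9897/220 (a = -3 + (-42 - (-12)/880) = -3 + (-42 - 1*(-3/220)) = -3 + (-42 + 3/220) = -3 - 9237/220 = -9897/220 ≈ -44.986)
b(70, 4) + a = (76/9 + 4) - 9897/220 = 112/9 - 9897/220 = -64433/1980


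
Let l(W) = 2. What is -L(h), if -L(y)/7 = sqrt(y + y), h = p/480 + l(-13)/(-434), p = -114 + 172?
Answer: sqrt(39405030)/1860 ≈ 3.3749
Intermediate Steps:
p = 58
h = 6053/52080 (h = 58/480 + 2/(-434) = 58*(1/480) + 2*(-1/434) = 29/240 - 1/217 = 6053/52080 ≈ 0.11623)
L(y) = -7*sqrt(2)*sqrt(y) (L(y) = -7*sqrt(y + y) = -7*sqrt(2)*sqrt(y))
-L(h) = -(-7)*sqrt(2)*sqrt(6053/52080) = -(-7)*sqrt(2)*sqrt(19702515)/13020 = -(-1)*sqrt(39405030)/1860 = sqrt(39405030)/1860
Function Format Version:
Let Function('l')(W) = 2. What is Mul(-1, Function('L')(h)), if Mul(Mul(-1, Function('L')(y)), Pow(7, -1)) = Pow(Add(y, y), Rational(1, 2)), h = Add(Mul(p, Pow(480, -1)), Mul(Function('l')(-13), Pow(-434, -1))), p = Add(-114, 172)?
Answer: Mul(Rational(1, 1860), Pow(39405030, Rational(1, 2))) ≈ 3.3749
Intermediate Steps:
p = 58
h = Rational(6053, 52080) (h = Add(Mul(58, Pow(480, -1)), Mul(2, Pow(-434, -1))) = Add(Mul(58, Rational(1, 480)), Mul(2, Rational(-1, 434))) = Add(Rational(29, 240), Rational(-1, 217)) = Rational(6053, 52080) ≈ 0.11623)
Function('L')(y) = Mul(-7, Pow(2, Rational(1, 2)), Pow(y, Rational(1, 2))) (Function('L')(y) = Mul(-7, Pow(Add(y, y), Rational(1, 2))) = Mul(-7, Pow(Mul(2, y), Rational(1, 2))) = Mul(-7, Mul(Pow(2, Rational(1, 2)), Pow(y, Rational(1, 2)))) = Mul(-7, Pow(2, Rational(1, 2)), Pow(y, Rational(1, 2))))
Mul(-1, Function('L')(h)) = Mul(-1, Mul(-7, Pow(2, Rational(1, 2)), Pow(Rational(6053, 52080), Rational(1, 2)))) = Mul(-1, Mul(-7, Pow(2, Rational(1, 2)), Mul(Rational(1, 13020), Pow(19702515, Rational(1, 2))))) = Mul(-1, Mul(Rational(-1, 1860), Pow(39405030, Rational(1, 2)))) = Mul(Rational(1, 1860), Pow(39405030, Rational(1, 2)))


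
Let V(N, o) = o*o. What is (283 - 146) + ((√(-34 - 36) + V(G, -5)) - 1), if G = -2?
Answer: 161 + I*√70 ≈ 161.0 + 8.3666*I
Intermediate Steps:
V(N, o) = o²
(283 - 146) + ((√(-34 - 36) + V(G, -5)) - 1) = (283 - 146) + ((√(-34 - 36) + (-5)²) - 1) = 137 + ((√(-70) + 25) - 1) = 137 + ((I*√70 + 25) - 1) = 137 + ((25 + I*√70) - 1) = 137 + (24 + I*√70) = 161 + I*√70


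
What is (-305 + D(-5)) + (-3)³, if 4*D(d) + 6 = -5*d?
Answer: -1309/4 ≈ -327.25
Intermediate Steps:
D(d) = -3/2 - 5*d/4 (D(d) = -3/2 + (-5*d)/4 = -3/2 - 5*d/4)
(-305 + D(-5)) + (-3)³ = (-305 + (-3/2 - 5/4*(-5))) + (-3)³ = (-305 + (-3/2 + 25/4)) - 27 = (-305 + 19/4) - 27 = -1201/4 - 27 = -1309/4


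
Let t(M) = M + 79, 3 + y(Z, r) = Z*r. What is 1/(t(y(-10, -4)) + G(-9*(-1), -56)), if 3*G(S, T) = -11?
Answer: 3/337 ≈ 0.0089021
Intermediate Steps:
G(S, T) = -11/3 (G(S, T) = (1/3)*(-11) = -11/3)
y(Z, r) = -3 + Z*r
t(M) = 79 + M
1/(t(y(-10, -4)) + G(-9*(-1), -56)) = 1/((79 + (-3 - 10*(-4))) - 11/3) = 1/((79 + (-3 + 40)) - 11/3) = 1/((79 + 37) - 11/3) = 1/(116 - 11/3) = 1/(337/3) = 3/337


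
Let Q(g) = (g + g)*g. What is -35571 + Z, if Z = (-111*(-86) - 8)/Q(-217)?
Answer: -1674998050/47089 ≈ -35571.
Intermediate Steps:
Q(g) = 2*g² (Q(g) = (2*g)*g = 2*g²)
Z = 4769/47089 (Z = (-111*(-86) - 8)/((2*(-217)²)) = (9546 - 8)/((2*47089)) = 9538/94178 = 9538*(1/94178) = 4769/47089 ≈ 0.10128)
-35571 + Z = -35571 + 4769/47089 = -1674998050/47089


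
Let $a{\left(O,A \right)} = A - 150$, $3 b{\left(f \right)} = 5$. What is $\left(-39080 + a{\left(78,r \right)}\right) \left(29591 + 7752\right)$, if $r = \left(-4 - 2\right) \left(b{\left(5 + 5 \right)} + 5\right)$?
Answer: $-1466459610$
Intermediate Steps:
$b{\left(f \right)} = \frac{5}{3}$ ($b{\left(f \right)} = \frac{1}{3} \cdot 5 = \frac{5}{3}$)
$r = -40$ ($r = \left(-4 - 2\right) \left(\frac{5}{3} + 5\right) = \left(-4 - 2\right) \frac{20}{3} = \left(-6\right) \frac{20}{3} = -40$)
$a{\left(O,A \right)} = -150 + A$
$\left(-39080 + a{\left(78,r \right)}\right) \left(29591 + 7752\right) = \left(-39080 - 190\right) \left(29591 + 7752\right) = \left(-39080 - 190\right) 37343 = \left(-39270\right) 37343 = -1466459610$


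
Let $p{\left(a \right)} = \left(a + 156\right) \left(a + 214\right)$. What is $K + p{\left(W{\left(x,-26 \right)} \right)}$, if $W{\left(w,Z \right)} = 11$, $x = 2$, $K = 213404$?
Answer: $250979$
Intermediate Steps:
$p{\left(a \right)} = \left(156 + a\right) \left(214 + a\right)$
$K + p{\left(W{\left(x,-26 \right)} \right)} = 213404 + \left(33384 + 11^{2} + 370 \cdot 11\right) = 213404 + \left(33384 + 121 + 4070\right) = 213404 + 37575 = 250979$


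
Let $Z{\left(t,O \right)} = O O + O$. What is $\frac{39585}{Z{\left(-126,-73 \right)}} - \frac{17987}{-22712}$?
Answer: $\frac{20699879}{2486964} \approx 8.3233$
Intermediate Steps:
$Z{\left(t,O \right)} = O + O^{2}$ ($Z{\left(t,O \right)} = O^{2} + O = O + O^{2}$)
$\frac{39585}{Z{\left(-126,-73 \right)}} - \frac{17987}{-22712} = \frac{39585}{\left(-73\right) \left(1 - 73\right)} - \frac{17987}{-22712} = \frac{39585}{\left(-73\right) \left(-72\right)} - - \frac{17987}{22712} = \frac{39585}{5256} + \frac{17987}{22712} = 39585 \cdot \frac{1}{5256} + \frac{17987}{22712} = \frac{13195}{1752} + \frac{17987}{22712} = \frac{20699879}{2486964}$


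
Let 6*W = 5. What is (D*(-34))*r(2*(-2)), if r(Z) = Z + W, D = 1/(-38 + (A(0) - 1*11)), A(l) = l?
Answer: -323/147 ≈ -2.1973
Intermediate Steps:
W = 5/6 (W = (1/6)*5 = 5/6 ≈ 0.83333)
D = -1/49 (D = 1/(-38 + (0 - 1*11)) = 1/(-38 + (0 - 11)) = 1/(-38 - 11) = 1/(-49) = -1/49 ≈ -0.020408)
r(Z) = 5/6 + Z (r(Z) = Z + 5/6 = 5/6 + Z)
(D*(-34))*r(2*(-2)) = (-1/49*(-34))*(5/6 + 2*(-2)) = 34*(5/6 - 4)/49 = (34/49)*(-19/6) = -323/147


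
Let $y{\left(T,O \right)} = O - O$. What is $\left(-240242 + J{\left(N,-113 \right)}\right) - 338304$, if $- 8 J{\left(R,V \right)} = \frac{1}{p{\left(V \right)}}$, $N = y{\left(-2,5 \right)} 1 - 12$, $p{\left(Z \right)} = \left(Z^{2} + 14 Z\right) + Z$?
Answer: $- \frac{51254547233}{88592} \approx -5.7855 \cdot 10^{5}$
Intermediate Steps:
$y{\left(T,O \right)} = 0$
$p{\left(Z \right)} = Z^{2} + 15 Z$
$N = -12$ ($N = 0 \cdot 1 - 12 = 0 - 12 = -12$)
$J{\left(R,V \right)} = - \frac{1}{8 V \left(15 + V\right)}$
$\left(-240242 + J{\left(N,-113 \right)}\right) - 338304 = \left(-240242 - \frac{1}{8 \left(-113\right) \left(15 - 113\right)}\right) - 338304 = \left(-240242 - - \frac{1}{904 \left(-98\right)}\right) - 338304 = \left(-240242 - \left(- \frac{1}{904}\right) \left(- \frac{1}{98}\right)\right) - 338304 = \left(-240242 - \frac{1}{88592}\right) - 338304 = - \frac{21283519265}{88592} - 338304 = - \frac{51254547233}{88592}$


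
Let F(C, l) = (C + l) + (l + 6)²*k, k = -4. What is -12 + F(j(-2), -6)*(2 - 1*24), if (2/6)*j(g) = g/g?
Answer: 54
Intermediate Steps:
j(g) = 3 (j(g) = 3*(g/g) = 3*1 = 3)
F(C, l) = C + l - 4*(6 + l)² (F(C, l) = (C + l) + (l + 6)²*(-4) = (C + l) + (6 + l)²*(-4) = (C + l) - 4*(6 + l)² = C + l - 4*(6 + l)²)
-12 + F(j(-2), -6)*(2 - 1*24) = -12 + (3 - 6 - 4*(6 - 6)²)*(2 - 1*24) = -12 + (3 - 6 - 4*0²)*(2 - 24) = -12 + (3 - 6 - 4*0)*(-22) = -12 + (3 - 6 + 0)*(-22) = -12 - 3*(-22) = -12 + 66 = 54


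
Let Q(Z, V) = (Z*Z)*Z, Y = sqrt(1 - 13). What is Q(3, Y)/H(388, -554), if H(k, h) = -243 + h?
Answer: -27/797 ≈ -0.033877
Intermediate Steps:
Y = 2*I*sqrt(3) (Y = sqrt(-12) = 2*I*sqrt(3) ≈ 3.4641*I)
Q(Z, V) = Z**3 (Q(Z, V) = Z**2*Z = Z**3)
Q(3, Y)/H(388, -554) = 3**3/(-243 - 554) = 27/(-797) = 27*(-1/797) = -27/797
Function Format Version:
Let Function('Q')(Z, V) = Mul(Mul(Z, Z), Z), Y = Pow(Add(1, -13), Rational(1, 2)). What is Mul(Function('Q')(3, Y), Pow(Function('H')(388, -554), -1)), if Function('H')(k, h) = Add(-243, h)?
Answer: Rational(-27, 797) ≈ -0.033877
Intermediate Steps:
Y = Mul(2, I, Pow(3, Rational(1, 2))) (Y = Pow(-12, Rational(1, 2)) = Mul(2, I, Pow(3, Rational(1, 2))) ≈ Mul(3.4641, I))
Function('Q')(Z, V) = Pow(Z, 3) (Function('Q')(Z, V) = Mul(Pow(Z, 2), Z) = Pow(Z, 3))
Mul(Function('Q')(3, Y), Pow(Function('H')(388, -554), -1)) = Mul(Pow(3, 3), Pow(Add(-243, -554), -1)) = Mul(27, Pow(-797, -1)) = Mul(27, Rational(-1, 797)) = Rational(-27, 797)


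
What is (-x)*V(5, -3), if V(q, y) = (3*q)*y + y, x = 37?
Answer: 1776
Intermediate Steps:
V(q, y) = y + 3*q*y (V(q, y) = 3*q*y + y = y + 3*q*y)
(-x)*V(5, -3) = (-1*37)*(-3*(1 + 3*5)) = -(-111)*(1 + 15) = -(-111)*16 = -37*(-48) = 1776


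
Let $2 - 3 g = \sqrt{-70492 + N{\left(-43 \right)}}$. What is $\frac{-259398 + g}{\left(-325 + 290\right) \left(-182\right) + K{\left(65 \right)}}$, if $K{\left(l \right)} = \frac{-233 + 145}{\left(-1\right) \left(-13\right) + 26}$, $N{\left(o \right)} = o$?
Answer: $- \frac{5058248}{124171} - \frac{13 i \sqrt{70535}}{248342} \approx -40.736 - 0.013903 i$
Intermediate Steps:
$K{\left(l \right)} = - \frac{88}{39}$ ($K{\left(l \right)} = - \frac{88}{13 + 26} = - \frac{88}{39}$)
$g = \frac{2}{3} - \frac{i \sqrt{70535}}{3}$ ($g = \frac{2}{3} - \frac{\sqrt{-70492 - 43}}{3} = \frac{2}{3} - \frac{\sqrt{-70535}}{3} = \frac{2}{3} - \frac{i \sqrt{70535}}{3} \approx 0.66667 - 88.528 i$)
$\frac{-259398 + g}{\left(-325 + 290\right) \left(-182\right) + K{\left(65 \right)}} = \frac{-259398 + \left(\frac{2}{3} - \frac{i \sqrt{70535}}{3}\right)}{\left(-325 + 290\right) \left(-182\right) - \frac{88}{39}} = \frac{- \frac{778192}{3} - \frac{i \sqrt{70535}}{3}}{\left(-35\right) \left(-182\right) - \frac{88}{39}} = \frac{- \frac{778192}{3} - \frac{i \sqrt{70535}}{3}}{6370 - \frac{88}{39}} = \frac{- \frac{778192}{3} - \frac{i \sqrt{70535}}{3}}{\frac{248342}{39}} = \left(- \frac{778192}{3} - \frac{i \sqrt{70535}}{3}\right) \frac{39}{248342} = - \frac{5058248}{124171} - \frac{13 i \sqrt{70535}}{248342}$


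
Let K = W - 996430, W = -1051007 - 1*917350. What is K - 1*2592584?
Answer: -5557371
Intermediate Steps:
W = -1968357 (W = -1051007 - 917350 = -1968357)
K = -2964787 (K = -1968357 - 996430 = -2964787)
K - 1*2592584 = -2964787 - 1*2592584 = -2964787 - 2592584 = -5557371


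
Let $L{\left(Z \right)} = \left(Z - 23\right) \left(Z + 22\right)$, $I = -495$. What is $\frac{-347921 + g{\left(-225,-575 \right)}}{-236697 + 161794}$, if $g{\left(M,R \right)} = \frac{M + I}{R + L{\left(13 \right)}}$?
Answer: $\frac{64365241}{13857055} \approx 4.6449$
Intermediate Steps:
$L{\left(Z \right)} = \left(-23 + Z\right) \left(22 + Z\right)$
$g{\left(M,R \right)} = \frac{-495 + M}{-350 + R}$ ($g{\left(M,R \right)} = \frac{M - 495}{R - \left(519 - 169\right)} = \frac{-495 + M}{R - 350} = \frac{-495 + M}{-350 + R}$)
$\frac{-347921 + g{\left(-225,-575 \right)}}{-236697 + 161794} = \frac{-347921 + \frac{-495 - 225}{-350 - 575}}{-236697 + 161794} = \frac{-347921 + \frac{1}{-925} \left(-720\right)}{-74903} = \left(-347921 - - \frac{144}{185}\right) \left(- \frac{1}{74903}\right) = \left(-347921 + \frac{144}{185}\right) \left(- \frac{1}{74903}\right) = \left(- \frac{64365241}{185}\right) \left(- \frac{1}{74903}\right) = \frac{64365241}{13857055}$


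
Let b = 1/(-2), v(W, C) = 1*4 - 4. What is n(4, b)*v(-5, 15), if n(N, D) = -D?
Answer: 0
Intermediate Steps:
v(W, C) = 0 (v(W, C) = 4 - 4 = 0)
b = -½ ≈ -0.50000
n(4, b)*v(-5, 15) = -1*(-½)*0 = (½)*0 = 0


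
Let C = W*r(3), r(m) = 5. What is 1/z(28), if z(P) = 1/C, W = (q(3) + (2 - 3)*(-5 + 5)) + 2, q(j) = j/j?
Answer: 15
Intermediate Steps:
q(j) = 1
W = 3 (W = (1 + (2 - 3)*(-5 + 5)) + 2 = (1 - 1*0) + 2 = (1 + 0) + 2 = 1 + 2 = 3)
C = 15 (C = 3*5 = 15)
z(P) = 1/15
1/z(28) = 1/(1/15) = 15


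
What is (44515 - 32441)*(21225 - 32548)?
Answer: -136713902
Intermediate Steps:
(44515 - 32441)*(21225 - 32548) = 12074*(-11323) = -136713902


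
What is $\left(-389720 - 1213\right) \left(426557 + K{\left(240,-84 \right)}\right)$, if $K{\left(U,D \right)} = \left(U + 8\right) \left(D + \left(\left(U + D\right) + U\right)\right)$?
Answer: $-197004039489$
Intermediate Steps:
$K{\left(U,D \right)} = \left(8 + U\right) \left(2 D + 2 U\right)$ ($K{\left(U,D \right)} = \left(8 + U\right) \left(D + \left(\left(D + U\right) + U\right)\right) = \left(8 + U\right) \left(D + \left(D + 2 U\right)\right) = \left(8 + U\right) \left(2 D + 2 U\right)$)
$\left(-389720 - 1213\right) \left(426557 + K{\left(240,-84 \right)}\right) = \left(-389720 - 1213\right) \left(426557 + \left(2 \cdot 240^{2} + 16 \left(-84\right) + 16 \cdot 240 + 2 \left(-84\right) 240\right)\right) = - 390933 \left(426557 + \left(2 \cdot 57600 - 1344 + 3840 - 40320\right)\right) = - 390933 \left(426557 + \left(115200 - 1344 + 3840 - 40320\right)\right) = - 390933 \left(426557 + 77376\right) = \left(-390933\right) 503933 = -197004039489$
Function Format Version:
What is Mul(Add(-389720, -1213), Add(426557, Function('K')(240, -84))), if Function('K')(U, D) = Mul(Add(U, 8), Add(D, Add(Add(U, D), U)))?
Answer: -197004039489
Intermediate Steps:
Function('K')(U, D) = Mul(Add(8, U), Add(Mul(2, D), Mul(2, U))) (Function('K')(U, D) = Mul(Add(8, U), Add(D, Add(Add(D, U), U))) = Mul(Add(8, U), Add(D, Add(D, Mul(2, U)))) = Mul(Add(8, U), Add(Mul(2, D), Mul(2, U))))
Mul(Add(-389720, -1213), Add(426557, Function('K')(240, -84))) = Mul(Add(-389720, -1213), Add(426557, Add(Mul(2, Pow(240, 2)), Mul(16, -84), Mul(16, 240), Mul(2, -84, 240)))) = Mul(-390933, Add(426557, Add(Mul(2, 57600), -1344, 3840, -40320))) = Mul(-390933, Add(426557, Add(115200, -1344, 3840, -40320))) = Mul(-390933, Add(426557, 77376)) = Mul(-390933, 503933) = -197004039489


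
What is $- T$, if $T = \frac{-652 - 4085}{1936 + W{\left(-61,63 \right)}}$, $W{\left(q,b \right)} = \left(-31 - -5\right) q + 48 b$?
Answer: $\frac{1579}{2182} \approx 0.72365$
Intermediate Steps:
$W{\left(q,b \right)} = - 26 q + 48 b$ ($W{\left(q,b \right)} = \left(-31 + 5\right) q + 48 b = - 26 q + 48 b$)
$T = - \frac{1579}{2182}$ ($T = \frac{-652 - 4085}{1936 + \left(\left(-26\right) \left(-61\right) + 48 \cdot 63\right)} = - \frac{4737}{1936 + \left(1586 + 3024\right)} = - \frac{4737}{1936 + 4610} = - \frac{4737}{6546} = \left(-4737\right) \frac{1}{6546} = - \frac{1579}{2182} \approx -0.72365$)
$- T = \left(-1\right) \left(- \frac{1579}{2182}\right) = \frac{1579}{2182}$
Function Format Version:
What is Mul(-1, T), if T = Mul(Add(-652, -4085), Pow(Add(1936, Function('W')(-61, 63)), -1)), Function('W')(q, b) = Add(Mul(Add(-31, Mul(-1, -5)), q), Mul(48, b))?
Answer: Rational(1579, 2182) ≈ 0.72365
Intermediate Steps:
Function('W')(q, b) = Add(Mul(-26, q), Mul(48, b)) (Function('W')(q, b) = Add(Mul(Add(-31, 5), q), Mul(48, b)) = Add(Mul(-26, q), Mul(48, b)))
T = Rational(-1579, 2182) (T = Mul(Add(-652, -4085), Pow(Add(1936, Add(Mul(-26, -61), Mul(48, 63))), -1)) = Mul(-4737, Pow(Add(1936, Add(1586, 3024)), -1)) = Mul(-4737, Pow(Add(1936, 4610), -1)) = Mul(-4737, Pow(6546, -1)) = Mul(-4737, Rational(1, 6546)) = Rational(-1579, 2182) ≈ -0.72365)
Mul(-1, T) = Mul(-1, Rational(-1579, 2182)) = Rational(1579, 2182)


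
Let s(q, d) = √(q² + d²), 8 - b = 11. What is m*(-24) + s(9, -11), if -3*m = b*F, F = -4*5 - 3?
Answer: 552 + √202 ≈ 566.21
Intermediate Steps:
b = -3 (b = 8 - 1*11 = 8 - 11 = -3)
F = -23 (F = -20 - 3 = -23)
m = -23 (m = -(-1)*(-23) = -⅓*69 = -23)
s(q, d) = √(d² + q²)
m*(-24) + s(9, -11) = -23*(-24) + √((-11)² + 9²) = 552 + √(121 + 81) = 552 + √202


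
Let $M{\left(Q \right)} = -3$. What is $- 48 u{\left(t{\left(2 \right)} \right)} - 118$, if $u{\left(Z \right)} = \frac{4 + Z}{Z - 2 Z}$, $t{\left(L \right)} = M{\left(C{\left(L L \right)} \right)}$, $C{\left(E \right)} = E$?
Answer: $-134$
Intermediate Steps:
$t{\left(L \right)} = -3$
$u{\left(Z \right)} = - \frac{4 + Z}{Z}$ ($u{\left(Z \right)} = \frac{4 + Z}{\left(-1\right) Z} = \left(4 + Z\right) \left(- \frac{1}{Z}\right) = - \frac{4 + Z}{Z}$)
$- 48 u{\left(t{\left(2 \right)} \right)} - 118 = - 48 \frac{-4 - -3}{-3} - 118 = - 48 \left(- \frac{-4 + 3}{3}\right) - 118 = - 48 \left(\left(- \frac{1}{3}\right) \left(-1\right)\right) - 118 = \left(-48\right) \frac{1}{3} - 118 = -16 - 118 = -134$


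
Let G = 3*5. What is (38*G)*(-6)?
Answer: -3420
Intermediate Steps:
G = 15
(38*G)*(-6) = (38*15)*(-6) = 570*(-6) = -3420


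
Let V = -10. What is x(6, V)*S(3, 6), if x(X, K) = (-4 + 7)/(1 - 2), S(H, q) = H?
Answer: -9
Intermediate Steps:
x(X, K) = -3 (x(X, K) = 3/(-1) = 3*(-1) = -3)
x(6, V)*S(3, 6) = -3*3 = -9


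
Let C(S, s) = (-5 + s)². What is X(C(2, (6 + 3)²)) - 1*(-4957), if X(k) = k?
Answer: 10733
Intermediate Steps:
X(C(2, (6 + 3)²)) - 1*(-4957) = (-5 + (6 + 3)²)² - 1*(-4957) = (-5 + 9²)² + 4957 = (-5 + 81)² + 4957 = 76² + 4957 = 5776 + 4957 = 10733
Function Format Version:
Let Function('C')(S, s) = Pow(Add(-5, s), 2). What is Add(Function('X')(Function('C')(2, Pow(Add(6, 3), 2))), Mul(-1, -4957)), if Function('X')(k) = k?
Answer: 10733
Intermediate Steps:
Add(Function('X')(Function('C')(2, Pow(Add(6, 3), 2))), Mul(-1, -4957)) = Add(Pow(Add(-5, Pow(Add(6, 3), 2)), 2), Mul(-1, -4957)) = Add(Pow(Add(-5, Pow(9, 2)), 2), 4957) = Add(Pow(Add(-5, 81), 2), 4957) = Add(Pow(76, 2), 4957) = Add(5776, 4957) = 10733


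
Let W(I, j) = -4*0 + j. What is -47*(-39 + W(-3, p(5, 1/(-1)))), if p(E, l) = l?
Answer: 1880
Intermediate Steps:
W(I, j) = j (W(I, j) = 0 + j = j)
-47*(-39 + W(-3, p(5, 1/(-1)))) = -47*(-39 + 1/(-1)) = -47*(-39 - 1) = -47*(-40) = 1880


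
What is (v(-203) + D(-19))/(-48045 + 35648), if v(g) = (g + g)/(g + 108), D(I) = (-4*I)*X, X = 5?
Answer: -36506/1177715 ≈ -0.030997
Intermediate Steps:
D(I) = -20*I (D(I) = -4*I*5 = -20*I)
v(g) = 2*g/(108 + g) (v(g) = (2*g)/(108 + g) = 2*g/(108 + g))
(v(-203) + D(-19))/(-48045 + 35648) = (2*(-203)/(108 - 203) - 20*(-19))/(-48045 + 35648) = (2*(-203)/(-95) + 380)/(-12397) = (2*(-203)*(-1/95) + 380)*(-1/12397) = (406/95 + 380)*(-1/12397) = (36506/95)*(-1/12397) = -36506/1177715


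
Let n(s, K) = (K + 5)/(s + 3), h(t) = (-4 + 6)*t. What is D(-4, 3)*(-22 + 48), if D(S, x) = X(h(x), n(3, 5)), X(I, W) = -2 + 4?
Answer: 52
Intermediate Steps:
h(t) = 2*t
n(s, K) = (5 + K)/(3 + s)
X(I, W) = 2
D(S, x) = 2
D(-4, 3)*(-22 + 48) = 2*(-22 + 48) = 2*26 = 52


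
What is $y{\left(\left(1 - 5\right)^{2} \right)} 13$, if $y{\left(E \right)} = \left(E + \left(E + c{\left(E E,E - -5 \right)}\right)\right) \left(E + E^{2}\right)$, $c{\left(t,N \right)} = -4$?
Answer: $99008$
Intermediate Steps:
$y{\left(E \right)} = \left(-4 + 2 E\right) \left(E + E^{2}\right)$ ($y{\left(E \right)} = \left(E + \left(E - 4\right)\right) \left(E + E^{2}\right) = \left(E + \left(-4 + E\right)\right) \left(E + E^{2}\right) = \left(-4 + 2 E\right) \left(E + E^{2}\right)$)
$y{\left(\left(1 - 5\right)^{2} \right)} 13 = 2 \left(1 - 5\right)^{2} \left(-2 + \left(\left(1 - 5\right)^{2}\right)^{2} - \left(1 - 5\right)^{2}\right) 13 = 2 \left(-4\right)^{2} \left(-2 + \left(\left(-4\right)^{2}\right)^{2} - \left(-4\right)^{2}\right) 13 = 2 \cdot 16 \left(-2 + 16^{2} - 16\right) 13 = 2 \cdot 16 \left(-2 + 256 - 16\right) 13 = 2 \cdot 16 \cdot 238 \cdot 13 = 7616 \cdot 13 = 99008$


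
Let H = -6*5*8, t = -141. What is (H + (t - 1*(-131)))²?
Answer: 62500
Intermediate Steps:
H = -240 (H = -30*8 = -240)
(H + (t - 1*(-131)))² = (-240 + (-141 - 1*(-131)))² = (-240 + (-141 + 131))² = (-240 - 10)² = (-250)² = 62500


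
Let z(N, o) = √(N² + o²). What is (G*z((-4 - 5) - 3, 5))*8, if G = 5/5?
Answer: 104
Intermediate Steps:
G = 1 (G = 5*(⅕) = 1)
(G*z((-4 - 5) - 3, 5))*8 = (1*√(((-4 - 5) - 3)² + 5²))*8 = (1*√((-9 - 3)² + 25))*8 = (1*√((-12)² + 25))*8 = (1*√(144 + 25))*8 = (1*√169)*8 = (1*13)*8 = 13*8 = 104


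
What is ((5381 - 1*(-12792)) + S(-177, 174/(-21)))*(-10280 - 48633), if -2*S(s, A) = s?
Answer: -2151679499/2 ≈ -1.0758e+9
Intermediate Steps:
S(s, A) = -s/2
((5381 - 1*(-12792)) + S(-177, 174/(-21)))*(-10280 - 48633) = ((5381 - 1*(-12792)) - 1/2*(-177))*(-10280 - 48633) = ((5381 + 12792) + 177/2)*(-58913) = (18173 + 177/2)*(-58913) = (36523/2)*(-58913) = -2151679499/2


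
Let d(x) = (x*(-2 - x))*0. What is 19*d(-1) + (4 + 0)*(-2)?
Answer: -8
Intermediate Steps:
d(x) = 0
19*d(-1) + (4 + 0)*(-2) = 19*0 + (4 + 0)*(-2) = 0 + 4*(-2) = 0 - 8 = -8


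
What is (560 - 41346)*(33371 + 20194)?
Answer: -2184702090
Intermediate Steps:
(560 - 41346)*(33371 + 20194) = -40786*53565 = -2184702090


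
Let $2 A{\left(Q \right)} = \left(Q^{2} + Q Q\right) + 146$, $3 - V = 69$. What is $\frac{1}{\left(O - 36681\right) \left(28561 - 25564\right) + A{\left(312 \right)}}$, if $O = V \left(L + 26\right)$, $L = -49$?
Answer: $- \frac{1}{105286094} \approx -9.4979 \cdot 10^{-9}$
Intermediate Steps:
$V = -66$ ($V = 3 - 69 = -66$)
$O = 1518$ ($O = - 66 \left(-49 + 26\right) = \left(-66\right) \left(-23\right) = 1518$)
$A{\left(Q \right)} = 73 + Q^{2}$ ($A{\left(Q \right)} = \frac{\left(Q^{2} + Q Q\right) + 146}{2} = \frac{\left(Q^{2} + Q^{2}\right) + 146}{2} = \frac{2 Q^{2} + 146}{2} = \frac{146 + 2 Q^{2}}{2} = 73 + Q^{2}$)
$\frac{1}{\left(O - 36681\right) \left(28561 - 25564\right) + A{\left(312 \right)}} = \frac{1}{\left(1518 - 36681\right) \left(28561 - 25564\right) + \left(73 + 312^{2}\right)} = \frac{1}{\left(-35163\right) 2997 + \left(73 + 97344\right)} = \frac{1}{-105383511 + 97417} = \frac{1}{-105286094} = - \frac{1}{105286094}$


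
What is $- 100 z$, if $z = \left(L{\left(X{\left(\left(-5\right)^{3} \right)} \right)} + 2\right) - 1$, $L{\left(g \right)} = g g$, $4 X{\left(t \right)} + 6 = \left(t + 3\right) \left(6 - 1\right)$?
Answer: $-2371700$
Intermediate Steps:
$X{\left(t \right)} = \frac{9}{4} + \frac{5 t}{4}$ ($X{\left(t \right)} = - \frac{3}{2} + \frac{\left(t + 3\right) \left(6 - 1\right)}{4} = - \frac{3}{2} + \frac{\left(3 + t\right) 5}{4} = - \frac{3}{2} + \frac{15 + 5 t}{4} = - \frac{3}{2} + \left(\frac{15}{4} + \frac{5 t}{4}\right) = \frac{9}{4} + \frac{5 t}{4}$)
$L{\left(g \right)} = g^{2}$
$z = 23717$ ($z = \left(\left(\frac{9}{4} + \frac{5 \left(-5\right)^{3}}{4}\right)^{2} + 2\right) - 1 = \left(\left(\frac{9}{4} + \frac{5}{4} \left(-125\right)\right)^{2} + 2\right) - 1 = \left(\left(\frac{9}{4} - \frac{625}{4}\right)^{2} + 2\right) - 1 = \left(\left(-154\right)^{2} + 2\right) - 1 = \left(23716 + 2\right) - 1 = 23718 - 1 = 23717$)
$- 100 z = \left(-100\right) 23717 = -2371700$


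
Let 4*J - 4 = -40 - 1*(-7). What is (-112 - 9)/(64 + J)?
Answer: -484/227 ≈ -2.1322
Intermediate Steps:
J = -29/4 (J = 1 + (-40 - 1*(-7))/4 = 1 + (-40 + 7)/4 = 1 + (¼)*(-33) = 1 - 33/4 = -29/4 ≈ -7.2500)
(-112 - 9)/(64 + J) = (-112 - 9)/(64 - 29/4) = -121/227/4 = -121*4/227 = -484/227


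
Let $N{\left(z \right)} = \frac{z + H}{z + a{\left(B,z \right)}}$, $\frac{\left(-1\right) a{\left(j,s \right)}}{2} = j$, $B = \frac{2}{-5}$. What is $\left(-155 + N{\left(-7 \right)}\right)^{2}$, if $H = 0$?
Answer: $\frac{22752900}{961} \approx 23676.0$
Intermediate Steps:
$B = - \frac{2}{5}$ ($B = 2 \left(- \frac{1}{5}\right) = - \frac{2}{5} \approx -0.4$)
$a{\left(j,s \right)} = - 2 j$
$N{\left(z \right)} = \frac{z}{\frac{4}{5} + z}$ ($N{\left(z \right)} = \frac{z + 0}{z - - \frac{4}{5}} = \frac{z}{z + \frac{4}{5}} = \frac{z}{\frac{4}{5} + z}$)
$\left(-155 + N{\left(-7 \right)}\right)^{2} = \left(-155 + 5 \left(-7\right) \frac{1}{4 + 5 \left(-7\right)}\right)^{2} = \left(-155 + 5 \left(-7\right) \frac{1}{4 - 35}\right)^{2} = \left(-155 + 5 \left(-7\right) \frac{1}{-31}\right)^{2} = \left(-155 + 5 \left(-7\right) \left(- \frac{1}{31}\right)\right)^{2} = \left(-155 + \frac{35}{31}\right)^{2} = \left(- \frac{4770}{31}\right)^{2} = \frac{22752900}{961}$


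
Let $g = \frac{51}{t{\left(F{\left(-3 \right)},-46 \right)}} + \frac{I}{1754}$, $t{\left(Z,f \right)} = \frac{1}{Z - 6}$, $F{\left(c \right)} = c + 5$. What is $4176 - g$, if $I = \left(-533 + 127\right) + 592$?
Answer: $\frac{3841167}{877} \approx 4379.9$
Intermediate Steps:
$I = 186$ ($I = -406 + 592 = 186$)
$F{\left(c \right)} = 5 + c$
$t{\left(Z,f \right)} = \frac{1}{-6 + Z}$
$g = - \frac{178815}{877}$ ($g = \frac{51}{\frac{1}{-6 + \left(5 - 3\right)}} + \frac{186}{1754} = \frac{51}{\frac{1}{-6 + 2}} + 186 \cdot \frac{1}{1754} = \frac{51}{\frac{1}{-4}} + \frac{93}{877} = \frac{51}{- \frac{1}{4}} + \frac{93}{877} = 51 \left(-4\right) + \frac{93}{877} = -204 + \frac{93}{877} = - \frac{178815}{877} \approx -203.89$)
$4176 - g = 4176 - - \frac{178815}{877} = 4176 + \frac{178815}{877} = \frac{3841167}{877}$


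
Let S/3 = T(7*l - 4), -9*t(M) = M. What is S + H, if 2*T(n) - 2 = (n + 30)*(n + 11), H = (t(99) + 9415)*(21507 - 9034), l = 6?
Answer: 117301093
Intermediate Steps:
t(M) = -M/9
H = 117296092 (H = (-1/9*99 + 9415)*(21507 - 9034) = (-11 + 9415)*12473 = 9404*12473 = 117296092)
T(n) = 1 + (11 + n)*(30 + n)/2 (T(n) = 1 + ((n + 30)*(n + 11))/2 = 1 + ((30 + n)*(11 + n))/2 = 1 + ((11 + n)*(30 + n))/2 = 1 + (11 + n)*(30 + n)/2)
S = 5001 (S = 3*(166 + (7*6 - 4)**2/2 + 41*(7*6 - 4)/2) = 3*(166 + (42 - 4)**2/2 + 41*(42 - 4)/2) = 3*(166 + (1/2)*38**2 + (41/2)*38) = 3*(166 + (1/2)*1444 + 779) = 3*(166 + 722 + 779) = 3*1667 = 5001)
S + H = 5001 + 117296092 = 117301093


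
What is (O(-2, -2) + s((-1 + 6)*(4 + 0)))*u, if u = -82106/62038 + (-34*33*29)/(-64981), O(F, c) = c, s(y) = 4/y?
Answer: 14925318939/10078228195 ≈ 1.4809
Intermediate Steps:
u = -1658368771/2015645639 (u = -82106*1/62038 - 1122*29*(-1/64981) = -41053/31019 - 32538*(-1/64981) = -41053/31019 + 32538/64981 = -1658368771/2015645639 ≈ -0.82275)
(O(-2, -2) + s((-1 + 6)*(4 + 0)))*u = (-2 + 4/(((-1 + 6)*(4 + 0))))*(-1658368771/2015645639) = (-2 + 4/((5*4)))*(-1658368771/2015645639) = (-2 + 4/20)*(-1658368771/2015645639) = (-2 + 4*(1/20))*(-1658368771/2015645639) = (-2 + ⅕)*(-1658368771/2015645639) = -9/5*(-1658368771/2015645639) = 14925318939/10078228195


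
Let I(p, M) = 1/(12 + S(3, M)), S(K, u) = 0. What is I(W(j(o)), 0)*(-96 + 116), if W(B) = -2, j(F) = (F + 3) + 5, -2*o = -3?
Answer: 5/3 ≈ 1.6667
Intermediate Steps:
o = 3/2 (o = -½*(-3) = 3/2 ≈ 1.5000)
j(F) = 8 + F (j(F) = (3 + F) + 5 = 8 + F)
I(p, M) = 1/12 (I(p, M) = 1/(12 + 0) = 1/12)
I(W(j(o)), 0)*(-96 + 116) = (-96 + 116)/12 = (1/12)*20 = 5/3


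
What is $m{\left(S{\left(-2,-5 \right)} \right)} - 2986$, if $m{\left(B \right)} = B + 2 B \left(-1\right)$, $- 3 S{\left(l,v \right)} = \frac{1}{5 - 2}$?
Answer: $- \frac{26873}{9} \approx -2985.9$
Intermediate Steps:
$S{\left(l,v \right)} = - \frac{1}{9}$ ($S{\left(l,v \right)} = - \frac{1}{3 \left(5 - 2\right)} = - \frac{1}{3 \cdot 3} = \left(- \frac{1}{3}\right) \frac{1}{3} = - \frac{1}{9}$)
$m{\left(B \right)} = - B$ ($m{\left(B \right)} = B - 2 B = - B$)
$m{\left(S{\left(-2,-5 \right)} \right)} - 2986 = \left(-1\right) \left(- \frac{1}{9}\right) - 2986 = \frac{1}{9} - 2986 = - \frac{26873}{9}$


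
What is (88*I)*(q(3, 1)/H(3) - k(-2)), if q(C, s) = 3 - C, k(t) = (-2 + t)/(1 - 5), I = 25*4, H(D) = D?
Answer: -8800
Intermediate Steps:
I = 100
k(t) = 1/2 - t/4 (k(t) = (-2 + t)/(-4) = (-2 + t)*(-1/4) = 1/2 - t/4)
(88*I)*(q(3, 1)/H(3) - k(-2)) = (88*100)*((3 - 1*3)/3 - (1/2 - 1/4*(-2))) = 8800*((3 - 3)*(1/3) - (1/2 + 1/2)) = 8800*(0*(1/3) - 1*1) = 8800*(0 - 1) = 8800*(-1) = -8800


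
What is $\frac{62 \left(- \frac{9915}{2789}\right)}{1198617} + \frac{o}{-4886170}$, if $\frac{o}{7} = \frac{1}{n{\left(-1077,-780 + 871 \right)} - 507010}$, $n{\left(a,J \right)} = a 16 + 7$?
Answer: $- \frac{524877229719854603}{2854317487148764716450} \approx -0.00018389$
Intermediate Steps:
$n{\left(a,J \right)} = 7 + 16 a$ ($n{\left(a,J \right)} = 16 a + 7 = 7 + 16 a$)
$o = - \frac{7}{524235}$ ($o = \frac{7}{\left(7 + 16 \left(-1077\right)\right) - 507010} = \frac{7}{\left(7 - 17232\right) - 507010} = \frac{7}{-17225 - 507010} = \frac{7}{-524235} = 7 \left(- \frac{1}{524235}\right) = - \frac{7}{524235} \approx -1.3353 \cdot 10^{-5}$)
$\frac{62 \left(- \frac{9915}{2789}\right)}{1198617} + \frac{o}{-4886170} = \frac{62 \left(- \frac{9915}{2789}\right)}{1198617} - \frac{7}{524235 \left(-4886170\right)} = 62 \left(\left(-9915\right) \frac{1}{2789}\right) \frac{1}{1198617} - - \frac{7}{2561501329950} = 62 \left(- \frac{9915}{2789}\right) \frac{1}{1198617} + \frac{7}{2561501329950} = \left(- \frac{614730}{2789}\right) \frac{1}{1198617} + \frac{7}{2561501329950} = - \frac{204910}{1114314271} + \frac{7}{2561501329950} = - \frac{524877229719854603}{2854317487148764716450}$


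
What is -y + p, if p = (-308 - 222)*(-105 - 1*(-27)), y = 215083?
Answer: -173743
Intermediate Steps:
p = 41340 (p = -530*(-105 + 27) = -530*(-78) = 41340)
-y + p = -1*215083 + 41340 = -215083 + 41340 = -173743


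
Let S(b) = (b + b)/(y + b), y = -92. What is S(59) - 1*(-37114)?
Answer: 1224644/33 ≈ 37110.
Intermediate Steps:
S(b) = 2*b/(-92 + b) (S(b) = (b + b)/(-92 + b) = (2*b)/(-92 + b) = 2*b/(-92 + b))
S(59) - 1*(-37114) = 2*59/(-92 + 59) - 1*(-37114) = 2*59/(-33) + 37114 = 2*59*(-1/33) + 37114 = -118/33 + 37114 = 1224644/33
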